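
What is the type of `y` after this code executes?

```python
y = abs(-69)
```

abs() of int returns int

int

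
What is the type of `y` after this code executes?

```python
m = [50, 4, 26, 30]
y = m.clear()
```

list.clear() returns None

NoneType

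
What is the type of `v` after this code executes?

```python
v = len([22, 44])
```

len() always returns int

int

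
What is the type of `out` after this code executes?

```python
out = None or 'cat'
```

'or' with None returns the other value ('cat', str)

str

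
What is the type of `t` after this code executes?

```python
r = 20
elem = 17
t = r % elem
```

int % int returns int (20 % 17 = 3)

int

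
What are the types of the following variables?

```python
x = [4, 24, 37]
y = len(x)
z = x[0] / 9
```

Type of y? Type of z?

len() returns int; int / int returns float

int, float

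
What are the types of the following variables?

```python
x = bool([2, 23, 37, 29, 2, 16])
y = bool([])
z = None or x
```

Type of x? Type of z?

bool() returns bool; None or <bool> returns the bool

bool, bool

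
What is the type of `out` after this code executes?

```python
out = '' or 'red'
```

'or' returns first truthy value ('red', which is str)

str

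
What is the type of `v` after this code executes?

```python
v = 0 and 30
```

'and' returns the first falsy value (0, which is int)

int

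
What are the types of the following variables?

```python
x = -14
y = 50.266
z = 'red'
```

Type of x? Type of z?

x is int; z is str

int, str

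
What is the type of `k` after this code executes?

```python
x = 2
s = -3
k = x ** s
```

int ** negative int returns float

float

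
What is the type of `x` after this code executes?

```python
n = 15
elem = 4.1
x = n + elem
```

int + float returns float (15 + 4.1 = 19.1)

float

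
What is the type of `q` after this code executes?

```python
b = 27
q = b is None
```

'is' comparison returns bool

bool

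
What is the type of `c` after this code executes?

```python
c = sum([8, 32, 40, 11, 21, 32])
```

sum() of ints returns int

int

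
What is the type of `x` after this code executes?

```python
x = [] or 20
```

'or' returns first truthy value (20, which is int)

int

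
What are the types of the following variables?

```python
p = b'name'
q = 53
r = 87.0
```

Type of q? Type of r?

q is int; r is float

int, float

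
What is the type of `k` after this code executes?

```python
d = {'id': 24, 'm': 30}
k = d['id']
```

Accessing dict[str, int] with key 'id' returns int value 24

int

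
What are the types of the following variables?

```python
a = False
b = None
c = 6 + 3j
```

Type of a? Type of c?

a is bool; c is complex

bool, complex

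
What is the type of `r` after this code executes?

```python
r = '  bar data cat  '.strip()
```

str.strip() returns str

str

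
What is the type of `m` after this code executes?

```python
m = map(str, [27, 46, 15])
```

map() returns a map iterator object

map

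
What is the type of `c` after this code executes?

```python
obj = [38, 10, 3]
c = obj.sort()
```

list.sort() returns None (sorts in place)

NoneType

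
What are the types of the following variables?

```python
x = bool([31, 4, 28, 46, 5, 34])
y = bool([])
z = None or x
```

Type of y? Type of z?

bool() returns bool; None or <bool> returns the bool

bool, bool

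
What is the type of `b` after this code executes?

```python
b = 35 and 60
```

'and' returns the last value when all truthy (60, which is int)

int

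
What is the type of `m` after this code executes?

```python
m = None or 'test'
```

'or' with None returns the other value ('test', str)

str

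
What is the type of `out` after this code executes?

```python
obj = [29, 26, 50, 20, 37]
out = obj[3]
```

Indexing a list of ints returns int (obj[3] = 20)

int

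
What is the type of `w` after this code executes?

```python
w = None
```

None has type NoneType

NoneType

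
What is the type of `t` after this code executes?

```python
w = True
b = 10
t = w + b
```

bool + int returns int (True is 1, so 1 + 10 = 11)

int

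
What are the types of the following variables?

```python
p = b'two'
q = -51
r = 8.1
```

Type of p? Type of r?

p is bytes; r is float

bytes, float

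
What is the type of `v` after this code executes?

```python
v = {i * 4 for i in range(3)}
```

A set comprehension {expr for x in iterable} produces a set

set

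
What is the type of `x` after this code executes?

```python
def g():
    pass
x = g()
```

A function with no return statement returns None

NoneType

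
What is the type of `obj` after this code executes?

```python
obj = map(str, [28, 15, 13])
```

map() returns a map iterator object

map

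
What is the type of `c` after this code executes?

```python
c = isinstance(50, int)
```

isinstance() returns bool

bool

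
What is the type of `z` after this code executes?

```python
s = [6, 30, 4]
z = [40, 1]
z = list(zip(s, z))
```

list(zip(...)) returns a list of tuples

list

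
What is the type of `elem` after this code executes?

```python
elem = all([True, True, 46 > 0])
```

all() returns bool

bool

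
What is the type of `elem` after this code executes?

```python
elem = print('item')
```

print() returns None

NoneType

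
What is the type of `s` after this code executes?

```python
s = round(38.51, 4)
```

round() with ndigits arg returns float

float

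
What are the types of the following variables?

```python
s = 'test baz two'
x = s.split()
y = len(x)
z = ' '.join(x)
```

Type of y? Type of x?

len() returns int; str.split() returns list

int, list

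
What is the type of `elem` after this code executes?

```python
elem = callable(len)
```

callable() returns bool

bool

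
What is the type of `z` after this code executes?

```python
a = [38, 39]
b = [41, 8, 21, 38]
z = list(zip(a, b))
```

list(zip(...)) returns a list of tuples

list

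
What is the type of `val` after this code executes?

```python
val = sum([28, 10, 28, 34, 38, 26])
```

sum() of ints returns int

int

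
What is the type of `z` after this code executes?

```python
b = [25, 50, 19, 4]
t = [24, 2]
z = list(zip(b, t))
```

list(zip(...)) returns a list of tuples

list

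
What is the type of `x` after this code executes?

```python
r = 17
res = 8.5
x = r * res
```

int * float returns float (17 * 8.5 = 144.5)

float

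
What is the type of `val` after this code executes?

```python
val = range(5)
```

range() returns a range object

range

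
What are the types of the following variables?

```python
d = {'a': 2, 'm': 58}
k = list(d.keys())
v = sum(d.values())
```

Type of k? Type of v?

list(...) returns list; sum of int values returns int

list, int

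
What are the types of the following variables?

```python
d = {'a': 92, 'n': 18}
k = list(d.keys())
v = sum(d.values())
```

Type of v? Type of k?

sum of int values returns int; list(...) returns list

int, list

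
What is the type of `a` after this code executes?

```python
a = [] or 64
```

'or' returns first truthy value (64, which is int)

int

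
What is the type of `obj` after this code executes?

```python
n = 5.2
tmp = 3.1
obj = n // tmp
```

float // float returns float (floor division preserves float type)

float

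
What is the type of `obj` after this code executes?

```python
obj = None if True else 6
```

Ternary: condition is True, if branch (None) taken → NoneType

NoneType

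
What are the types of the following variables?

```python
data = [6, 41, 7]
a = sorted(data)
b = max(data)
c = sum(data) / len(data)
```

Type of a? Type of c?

sorted() returns list; int / int returns float

list, float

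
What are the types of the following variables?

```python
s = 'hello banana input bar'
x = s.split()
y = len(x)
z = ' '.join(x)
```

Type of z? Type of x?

str.join() returns str; str.split() returns list

str, list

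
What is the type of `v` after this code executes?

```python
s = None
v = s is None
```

'is' comparison returns bool

bool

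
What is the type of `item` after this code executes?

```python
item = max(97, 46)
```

max() of ints returns int

int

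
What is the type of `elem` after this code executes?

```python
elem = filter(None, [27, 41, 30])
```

filter() returns a filter iterator object

filter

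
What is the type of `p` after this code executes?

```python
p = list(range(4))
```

list(range(...)) returns list

list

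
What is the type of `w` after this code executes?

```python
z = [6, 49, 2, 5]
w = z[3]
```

Indexing a list of ints returns int (z[3] = 5)

int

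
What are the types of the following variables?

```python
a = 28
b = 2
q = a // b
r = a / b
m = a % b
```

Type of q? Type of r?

int // int returns int; int / int returns float

int, float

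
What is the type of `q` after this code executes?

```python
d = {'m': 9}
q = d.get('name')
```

dict.get() returns None when key 'name' is not found and no default given

NoneType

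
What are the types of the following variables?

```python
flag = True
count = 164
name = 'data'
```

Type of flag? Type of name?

flag is bool; name is str

bool, str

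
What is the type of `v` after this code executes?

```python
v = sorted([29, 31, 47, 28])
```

sorted() always returns list

list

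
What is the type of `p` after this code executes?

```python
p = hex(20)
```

hex() returns str representation

str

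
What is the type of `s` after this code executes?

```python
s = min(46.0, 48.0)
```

min() of floats returns float

float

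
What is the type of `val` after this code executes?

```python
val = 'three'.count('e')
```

str.count() returns int

int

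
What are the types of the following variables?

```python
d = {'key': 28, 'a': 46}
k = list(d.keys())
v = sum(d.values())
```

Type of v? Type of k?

sum of int values returns int; list(...) returns list

int, list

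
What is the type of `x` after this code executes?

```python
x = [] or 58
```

'or' returns first truthy value (58, which is int)

int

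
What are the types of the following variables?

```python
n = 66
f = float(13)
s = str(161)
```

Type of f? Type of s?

f is float; s is str

float, str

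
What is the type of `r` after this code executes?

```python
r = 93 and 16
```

'and' returns the last value when all truthy (16, which is int)

int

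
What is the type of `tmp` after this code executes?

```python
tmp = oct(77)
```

oct() returns str representation

str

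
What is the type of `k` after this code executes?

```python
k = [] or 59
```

'or' returns first truthy value (59, which is int)

int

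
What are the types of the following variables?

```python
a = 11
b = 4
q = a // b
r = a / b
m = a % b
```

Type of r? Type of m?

int / int returns float; int % int returns int

float, int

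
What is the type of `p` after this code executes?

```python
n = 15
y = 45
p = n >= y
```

Comparison operators return bool

bool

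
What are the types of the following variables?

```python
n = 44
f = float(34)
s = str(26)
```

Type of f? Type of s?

f is float; s is str

float, str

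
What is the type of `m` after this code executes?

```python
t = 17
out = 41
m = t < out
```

Comparison operators return bool

bool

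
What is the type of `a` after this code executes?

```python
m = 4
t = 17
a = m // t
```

int // int returns int (4 // 17 = 0)

int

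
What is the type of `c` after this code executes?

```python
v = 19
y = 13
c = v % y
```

int % int returns int (19 % 13 = 6)

int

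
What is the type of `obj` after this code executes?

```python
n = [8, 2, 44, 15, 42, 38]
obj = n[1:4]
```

Slicing a list always returns a list

list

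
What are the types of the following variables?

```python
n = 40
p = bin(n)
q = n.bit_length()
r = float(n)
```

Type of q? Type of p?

int.bit_length() returns int; bin() returns str

int, str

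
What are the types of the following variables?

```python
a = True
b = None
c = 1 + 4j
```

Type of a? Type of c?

a is bool; c is complex

bool, complex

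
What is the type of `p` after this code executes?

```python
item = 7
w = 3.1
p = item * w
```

int * float returns float (7 * 3.1 = 21.7)

float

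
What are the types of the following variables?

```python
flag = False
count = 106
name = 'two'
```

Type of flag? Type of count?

flag is bool; count is int

bool, int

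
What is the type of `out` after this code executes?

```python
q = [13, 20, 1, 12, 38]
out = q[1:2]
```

Slicing a list always returns a list

list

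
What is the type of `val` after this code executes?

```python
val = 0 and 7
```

'and' returns the first falsy value (0, which is int)

int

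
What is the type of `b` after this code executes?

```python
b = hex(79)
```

hex() returns str representation

str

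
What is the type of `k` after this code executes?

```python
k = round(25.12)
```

round() with no ndigits arg returns int

int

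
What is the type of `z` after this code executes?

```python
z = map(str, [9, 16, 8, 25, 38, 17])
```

map() returns a map iterator object

map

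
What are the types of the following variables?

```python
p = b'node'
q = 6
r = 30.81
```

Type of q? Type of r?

q is int; r is float

int, float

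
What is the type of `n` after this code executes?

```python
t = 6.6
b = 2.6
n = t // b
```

float // float returns float (floor division preserves float type)

float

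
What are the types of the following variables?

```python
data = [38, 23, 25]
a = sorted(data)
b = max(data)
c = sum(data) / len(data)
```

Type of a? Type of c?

sorted() returns list; int / int returns float

list, float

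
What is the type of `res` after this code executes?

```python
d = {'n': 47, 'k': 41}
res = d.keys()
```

.keys() returns a dict_keys view object

dict_keys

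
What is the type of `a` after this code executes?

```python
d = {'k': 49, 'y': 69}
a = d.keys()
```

.keys() returns a dict_keys view object

dict_keys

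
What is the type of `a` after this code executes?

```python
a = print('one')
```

print() returns None

NoneType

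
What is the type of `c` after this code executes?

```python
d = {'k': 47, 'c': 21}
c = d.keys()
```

.keys() returns a dict_keys view object

dict_keys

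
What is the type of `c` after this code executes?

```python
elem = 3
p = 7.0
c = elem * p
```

int * float returns float (3 * 7.0 = 21.0)

float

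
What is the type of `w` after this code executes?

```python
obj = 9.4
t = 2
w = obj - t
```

float - int returns float (9.4 - 2 = 7.4)

float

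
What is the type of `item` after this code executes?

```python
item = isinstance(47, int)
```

isinstance() returns bool

bool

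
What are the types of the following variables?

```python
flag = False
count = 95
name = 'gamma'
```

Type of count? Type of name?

count is int; name is str

int, str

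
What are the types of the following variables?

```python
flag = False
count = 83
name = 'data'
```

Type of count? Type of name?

count is int; name is str

int, str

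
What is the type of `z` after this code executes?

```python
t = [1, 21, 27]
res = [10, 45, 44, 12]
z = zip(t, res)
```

zip() returns a zip iterator object

zip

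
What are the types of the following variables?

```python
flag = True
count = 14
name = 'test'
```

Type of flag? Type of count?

flag is bool; count is int

bool, int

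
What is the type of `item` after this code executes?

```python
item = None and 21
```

'and' returns first falsy value (None)

NoneType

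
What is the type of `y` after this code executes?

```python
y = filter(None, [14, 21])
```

filter() returns a filter iterator object

filter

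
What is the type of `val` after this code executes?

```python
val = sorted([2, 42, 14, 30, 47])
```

sorted() always returns list

list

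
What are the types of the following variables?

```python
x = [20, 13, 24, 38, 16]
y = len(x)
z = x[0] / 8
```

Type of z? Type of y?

int / int returns float; len() returns int

float, int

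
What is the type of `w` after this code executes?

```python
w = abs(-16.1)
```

abs() of float returns float

float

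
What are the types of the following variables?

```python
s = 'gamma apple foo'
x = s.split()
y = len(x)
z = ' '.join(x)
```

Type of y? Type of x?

len() returns int; str.split() returns list

int, list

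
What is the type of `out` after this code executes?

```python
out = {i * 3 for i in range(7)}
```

A set comprehension {expr for x in iterable} produces a set

set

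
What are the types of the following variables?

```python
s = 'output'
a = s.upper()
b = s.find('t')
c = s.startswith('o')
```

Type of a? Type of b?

str.upper() returns str; str.find() returns int

str, int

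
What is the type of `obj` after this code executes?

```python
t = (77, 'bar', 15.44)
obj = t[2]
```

Index 2 of tuple is 15.44 which is float

float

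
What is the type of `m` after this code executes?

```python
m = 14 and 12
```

'and' returns the last value when all truthy (12, which is int)

int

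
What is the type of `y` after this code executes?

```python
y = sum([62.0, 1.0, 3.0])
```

sum() of floats returns float

float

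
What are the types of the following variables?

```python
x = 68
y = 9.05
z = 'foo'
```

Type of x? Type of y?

x is int; y is float

int, float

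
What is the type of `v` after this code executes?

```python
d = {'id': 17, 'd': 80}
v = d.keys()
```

.keys() returns a dict_keys view object

dict_keys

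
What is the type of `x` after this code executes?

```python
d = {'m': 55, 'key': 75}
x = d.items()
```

dict.items() returns a dict_items view

dict_items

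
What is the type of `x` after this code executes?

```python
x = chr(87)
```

chr() returns str (single character)

str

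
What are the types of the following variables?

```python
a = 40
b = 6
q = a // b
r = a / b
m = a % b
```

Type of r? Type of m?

int / int returns float; int % int returns int

float, int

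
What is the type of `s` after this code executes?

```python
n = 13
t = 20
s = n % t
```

int % int returns int (13 % 20 = 13)

int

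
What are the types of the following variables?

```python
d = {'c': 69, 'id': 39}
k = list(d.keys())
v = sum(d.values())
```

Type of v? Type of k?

sum of int values returns int; list(...) returns list

int, list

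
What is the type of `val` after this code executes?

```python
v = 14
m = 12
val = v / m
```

int / int always returns float in Python 3 (14 / 12 = 1.16667)

float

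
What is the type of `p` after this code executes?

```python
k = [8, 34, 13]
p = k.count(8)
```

list.count() returns int

int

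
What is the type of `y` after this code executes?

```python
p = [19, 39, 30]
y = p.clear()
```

list.clear() returns None

NoneType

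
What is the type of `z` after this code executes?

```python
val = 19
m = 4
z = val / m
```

int / int always returns float in Python 3 (19 / 4 = 4.75)

float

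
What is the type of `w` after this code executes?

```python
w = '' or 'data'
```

'or' returns first truthy value ('data', which is str)

str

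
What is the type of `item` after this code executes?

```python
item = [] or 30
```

'or' returns first truthy value (30, which is int)

int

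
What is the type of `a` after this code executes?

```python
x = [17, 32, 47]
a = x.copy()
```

list.copy() returns list

list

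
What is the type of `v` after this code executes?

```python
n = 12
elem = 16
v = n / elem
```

int / int always returns float in Python 3 (12 / 16 = 0.75)

float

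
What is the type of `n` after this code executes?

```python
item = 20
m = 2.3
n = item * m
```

int * float returns float (20 * 2.3 = 46.0)

float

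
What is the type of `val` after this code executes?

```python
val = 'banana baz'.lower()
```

str.lower() returns str

str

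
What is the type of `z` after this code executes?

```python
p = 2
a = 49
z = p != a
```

Comparison operators return bool

bool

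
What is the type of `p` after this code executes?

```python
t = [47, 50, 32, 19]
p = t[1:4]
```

Slicing a list always returns a list

list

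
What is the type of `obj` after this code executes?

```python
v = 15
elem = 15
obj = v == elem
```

Equality comparison returns bool

bool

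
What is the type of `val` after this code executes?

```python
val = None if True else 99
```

Ternary: condition is True, if branch (None) taken → NoneType

NoneType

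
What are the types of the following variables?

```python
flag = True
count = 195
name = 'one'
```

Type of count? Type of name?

count is int; name is str

int, str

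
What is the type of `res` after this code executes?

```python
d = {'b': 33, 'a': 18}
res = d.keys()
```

.keys() returns a dict_keys view object

dict_keys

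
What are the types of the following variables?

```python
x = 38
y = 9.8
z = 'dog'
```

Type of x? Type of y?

x is int; y is float

int, float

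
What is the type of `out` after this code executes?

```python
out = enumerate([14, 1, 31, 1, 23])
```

enumerate() returns an enumerate iterator object

enumerate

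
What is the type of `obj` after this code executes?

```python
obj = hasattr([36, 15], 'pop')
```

hasattr() returns bool

bool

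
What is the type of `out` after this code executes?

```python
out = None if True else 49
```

Ternary: condition is True, if branch (None) taken → NoneType

NoneType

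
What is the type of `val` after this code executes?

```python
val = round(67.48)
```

round() with no ndigits arg returns int

int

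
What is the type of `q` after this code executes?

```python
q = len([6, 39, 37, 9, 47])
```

len() always returns int

int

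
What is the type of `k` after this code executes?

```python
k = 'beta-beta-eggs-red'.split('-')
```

str.split() returns list

list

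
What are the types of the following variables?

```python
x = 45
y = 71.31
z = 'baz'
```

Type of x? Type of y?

x is int; y is float

int, float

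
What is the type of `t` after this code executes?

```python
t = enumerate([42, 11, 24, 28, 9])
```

enumerate() returns an enumerate iterator object

enumerate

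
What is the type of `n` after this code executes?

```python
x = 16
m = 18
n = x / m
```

int / int always returns float in Python 3 (16 / 18 = 0.888889)

float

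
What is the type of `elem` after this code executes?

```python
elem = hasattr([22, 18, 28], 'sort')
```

hasattr() returns bool

bool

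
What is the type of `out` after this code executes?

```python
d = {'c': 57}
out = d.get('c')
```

dict.get() returns the value (int) when key is found

int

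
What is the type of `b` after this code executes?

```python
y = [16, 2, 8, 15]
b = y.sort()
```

list.sort() returns None (sorts in place)

NoneType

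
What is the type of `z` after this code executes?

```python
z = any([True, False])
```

any() returns bool

bool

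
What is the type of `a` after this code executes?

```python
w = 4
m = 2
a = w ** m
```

int ** positive int returns int (4 ** 2 = 16)

int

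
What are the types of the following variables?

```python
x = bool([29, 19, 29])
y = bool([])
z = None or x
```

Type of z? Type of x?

None or <bool> returns the bool; bool() returns bool

bool, bool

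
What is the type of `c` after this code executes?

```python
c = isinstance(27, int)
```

isinstance() returns bool

bool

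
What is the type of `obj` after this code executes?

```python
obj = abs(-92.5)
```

abs() of float returns float

float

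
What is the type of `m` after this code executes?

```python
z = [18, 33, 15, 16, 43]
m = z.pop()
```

list.pop() returns the popped element (int here)

int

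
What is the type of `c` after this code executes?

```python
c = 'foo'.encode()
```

str.encode() returns bytes

bytes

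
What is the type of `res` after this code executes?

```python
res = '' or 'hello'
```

'or' returns first truthy value ('hello', which is str)

str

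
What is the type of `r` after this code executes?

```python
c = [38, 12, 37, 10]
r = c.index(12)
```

list.index() returns int

int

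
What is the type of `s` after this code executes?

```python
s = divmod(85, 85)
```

divmod() returns a tuple (quotient, remainder)

tuple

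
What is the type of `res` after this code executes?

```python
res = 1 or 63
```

'or' returns the first truthy value (1, which is int)

int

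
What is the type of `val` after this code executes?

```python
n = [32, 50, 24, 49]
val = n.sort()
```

list.sort() returns None (sorts in place)

NoneType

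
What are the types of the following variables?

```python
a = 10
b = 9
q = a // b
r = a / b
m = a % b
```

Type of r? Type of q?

int / int returns float; int // int returns int

float, int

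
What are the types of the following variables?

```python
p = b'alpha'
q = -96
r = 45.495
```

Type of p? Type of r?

p is bytes; r is float

bytes, float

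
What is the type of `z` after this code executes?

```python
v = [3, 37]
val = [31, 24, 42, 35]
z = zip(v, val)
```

zip() returns a zip iterator object

zip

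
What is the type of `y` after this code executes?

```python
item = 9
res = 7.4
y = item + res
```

int + float returns float (9 + 7.4 = 16.4)

float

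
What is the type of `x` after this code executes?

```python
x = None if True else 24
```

Ternary: condition is True, if branch (None) taken → NoneType

NoneType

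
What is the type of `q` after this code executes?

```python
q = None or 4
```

'or' with None returns the other value (4, int)

int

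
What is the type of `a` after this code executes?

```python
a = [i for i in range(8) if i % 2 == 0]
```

A list comprehension [...] produces a list

list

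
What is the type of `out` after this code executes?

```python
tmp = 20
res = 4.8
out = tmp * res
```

int * float returns float (20 * 4.8 = 96.0)

float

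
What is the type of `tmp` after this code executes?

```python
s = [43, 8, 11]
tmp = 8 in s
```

'in' operator returns bool

bool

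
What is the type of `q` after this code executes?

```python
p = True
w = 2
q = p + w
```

bool + int returns int (True is 1, so 1 + 2 = 3)

int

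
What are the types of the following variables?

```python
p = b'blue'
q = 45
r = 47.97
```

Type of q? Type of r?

q is int; r is float

int, float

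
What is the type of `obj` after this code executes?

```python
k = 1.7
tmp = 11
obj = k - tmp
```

float - int returns float (1.7 - 11 = -9.3)

float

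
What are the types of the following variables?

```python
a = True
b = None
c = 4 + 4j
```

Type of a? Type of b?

a is bool; b is NoneType

bool, NoneType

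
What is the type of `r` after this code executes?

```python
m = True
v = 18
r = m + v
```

bool + int returns int (True is 1, so 1 + 18 = 19)

int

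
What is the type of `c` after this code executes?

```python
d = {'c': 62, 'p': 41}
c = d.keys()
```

.keys() returns a dict_keys view object

dict_keys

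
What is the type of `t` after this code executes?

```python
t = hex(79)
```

hex() returns str representation

str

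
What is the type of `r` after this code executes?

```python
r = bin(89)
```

bin() returns str representation

str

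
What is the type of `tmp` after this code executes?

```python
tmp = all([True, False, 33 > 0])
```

all() returns bool

bool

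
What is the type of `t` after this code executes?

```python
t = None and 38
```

'and' returns first falsy value (None)

NoneType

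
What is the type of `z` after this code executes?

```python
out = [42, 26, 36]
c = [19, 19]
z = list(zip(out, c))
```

list(zip(...)) returns a list of tuples

list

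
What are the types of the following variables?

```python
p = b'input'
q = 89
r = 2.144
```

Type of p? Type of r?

p is bytes; r is float

bytes, float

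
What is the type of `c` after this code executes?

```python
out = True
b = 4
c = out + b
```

bool + int returns int (True is 1, so 1 + 4 = 5)

int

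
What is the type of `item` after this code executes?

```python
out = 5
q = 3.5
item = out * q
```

int * float returns float (5 * 3.5 = 17.5)

float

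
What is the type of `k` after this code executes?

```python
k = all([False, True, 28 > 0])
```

all() returns bool

bool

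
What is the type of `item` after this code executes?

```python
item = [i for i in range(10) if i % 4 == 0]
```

A list comprehension [...] produces a list

list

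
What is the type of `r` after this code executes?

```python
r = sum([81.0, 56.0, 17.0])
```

sum() of floats returns float

float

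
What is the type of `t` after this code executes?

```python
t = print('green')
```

print() returns None

NoneType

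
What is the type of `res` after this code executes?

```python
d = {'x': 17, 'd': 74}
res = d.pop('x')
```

dict.pop() returns the value (int)

int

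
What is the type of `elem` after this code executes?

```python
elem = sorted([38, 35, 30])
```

sorted() always returns list

list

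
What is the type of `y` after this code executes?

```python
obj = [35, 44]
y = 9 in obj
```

'in' operator returns bool

bool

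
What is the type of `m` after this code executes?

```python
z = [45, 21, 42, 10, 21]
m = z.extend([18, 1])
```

list.extend() returns None

NoneType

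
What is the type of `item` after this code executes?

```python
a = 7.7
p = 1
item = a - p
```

float - int returns float (7.7 - 1 = 6.7)

float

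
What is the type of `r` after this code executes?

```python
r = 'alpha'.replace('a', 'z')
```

str.replace() returns str

str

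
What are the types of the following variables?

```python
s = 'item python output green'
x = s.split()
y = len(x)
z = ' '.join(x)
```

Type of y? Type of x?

len() returns int; str.split() returns list

int, list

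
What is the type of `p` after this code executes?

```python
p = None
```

None has type NoneType

NoneType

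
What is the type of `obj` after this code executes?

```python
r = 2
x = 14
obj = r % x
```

int % int returns int (2 % 14 = 2)

int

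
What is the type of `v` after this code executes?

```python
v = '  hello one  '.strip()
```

str.strip() returns str

str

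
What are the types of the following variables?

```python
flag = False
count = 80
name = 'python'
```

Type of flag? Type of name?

flag is bool; name is str

bool, str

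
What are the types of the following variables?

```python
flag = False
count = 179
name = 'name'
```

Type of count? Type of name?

count is int; name is str

int, str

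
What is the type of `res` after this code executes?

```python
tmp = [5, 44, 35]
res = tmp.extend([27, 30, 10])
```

list.extend() returns None

NoneType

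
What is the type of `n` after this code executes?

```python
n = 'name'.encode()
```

str.encode() returns bytes

bytes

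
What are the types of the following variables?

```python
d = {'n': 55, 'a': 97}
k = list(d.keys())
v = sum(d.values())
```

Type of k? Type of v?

list(...) returns list; sum of int values returns int

list, int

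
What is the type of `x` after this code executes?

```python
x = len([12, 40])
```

len() always returns int

int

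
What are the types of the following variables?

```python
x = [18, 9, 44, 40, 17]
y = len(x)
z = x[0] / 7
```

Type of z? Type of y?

int / int returns float; len() returns int

float, int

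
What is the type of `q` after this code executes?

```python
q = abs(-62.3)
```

abs() of float returns float

float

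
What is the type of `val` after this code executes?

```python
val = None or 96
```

'or' with None returns the other value (96, int)

int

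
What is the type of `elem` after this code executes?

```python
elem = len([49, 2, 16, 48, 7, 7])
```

len() always returns int

int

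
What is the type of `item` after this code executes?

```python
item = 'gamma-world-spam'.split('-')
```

str.split() returns list

list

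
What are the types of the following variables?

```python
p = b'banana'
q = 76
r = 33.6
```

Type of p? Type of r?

p is bytes; r is float

bytes, float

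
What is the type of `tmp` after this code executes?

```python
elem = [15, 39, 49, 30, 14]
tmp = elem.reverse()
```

list.reverse() returns None

NoneType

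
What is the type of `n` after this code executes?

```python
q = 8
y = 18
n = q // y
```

int // int returns int (8 // 18 = 0)

int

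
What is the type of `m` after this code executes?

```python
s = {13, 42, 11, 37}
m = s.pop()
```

Popping from a set of ints returns int

int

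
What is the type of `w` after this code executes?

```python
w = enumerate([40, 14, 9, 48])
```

enumerate() returns an enumerate iterator object

enumerate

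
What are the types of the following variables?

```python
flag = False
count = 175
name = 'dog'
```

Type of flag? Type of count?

flag is bool; count is int

bool, int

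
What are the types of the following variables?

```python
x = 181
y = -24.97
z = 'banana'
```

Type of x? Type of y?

x is int; y is float

int, float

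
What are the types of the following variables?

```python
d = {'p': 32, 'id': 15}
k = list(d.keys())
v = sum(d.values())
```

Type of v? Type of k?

sum of int values returns int; list(...) returns list

int, list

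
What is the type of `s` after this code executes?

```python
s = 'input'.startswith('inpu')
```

str.startswith() returns bool

bool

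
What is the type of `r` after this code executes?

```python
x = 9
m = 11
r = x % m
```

int % int returns int (9 % 11 = 9)

int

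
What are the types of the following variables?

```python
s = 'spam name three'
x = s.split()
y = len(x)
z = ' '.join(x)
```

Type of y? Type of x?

len() returns int; str.split() returns list

int, list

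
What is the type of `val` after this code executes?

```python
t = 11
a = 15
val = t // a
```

int // int returns int (11 // 15 = 0)

int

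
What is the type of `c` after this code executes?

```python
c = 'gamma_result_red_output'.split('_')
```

str.split() returns list

list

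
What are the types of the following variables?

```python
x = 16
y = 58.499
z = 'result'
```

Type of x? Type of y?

x is int; y is float

int, float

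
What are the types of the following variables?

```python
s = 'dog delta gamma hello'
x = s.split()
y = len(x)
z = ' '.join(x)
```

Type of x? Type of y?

str.split() returns list; len() returns int

list, int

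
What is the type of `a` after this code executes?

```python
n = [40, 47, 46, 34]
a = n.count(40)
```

list.count() returns int

int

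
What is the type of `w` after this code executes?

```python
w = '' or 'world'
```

'or' returns first truthy value ('world', which is str)

str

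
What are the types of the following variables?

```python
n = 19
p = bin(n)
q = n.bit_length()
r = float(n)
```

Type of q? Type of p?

int.bit_length() returns int; bin() returns str

int, str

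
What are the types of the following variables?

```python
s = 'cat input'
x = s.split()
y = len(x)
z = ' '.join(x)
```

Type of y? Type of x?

len() returns int; str.split() returns list

int, list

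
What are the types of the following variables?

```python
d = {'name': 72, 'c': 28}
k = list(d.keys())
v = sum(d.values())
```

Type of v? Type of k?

sum of int values returns int; list(...) returns list

int, list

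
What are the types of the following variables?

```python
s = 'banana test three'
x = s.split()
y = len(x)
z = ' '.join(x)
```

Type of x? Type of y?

str.split() returns list; len() returns int

list, int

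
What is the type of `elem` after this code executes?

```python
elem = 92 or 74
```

'or' returns the first truthy value (92, which is int)

int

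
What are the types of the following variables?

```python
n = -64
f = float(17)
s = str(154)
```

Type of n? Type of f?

n is int; f is float

int, float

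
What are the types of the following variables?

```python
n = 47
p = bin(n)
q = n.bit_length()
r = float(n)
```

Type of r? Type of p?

float() returns float; bin() returns str

float, str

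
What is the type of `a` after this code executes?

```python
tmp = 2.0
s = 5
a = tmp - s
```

float - int returns float (2.0 - 5 = -3.0)

float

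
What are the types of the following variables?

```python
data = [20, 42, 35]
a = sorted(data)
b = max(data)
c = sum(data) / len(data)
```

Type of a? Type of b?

sorted() returns list; max of ints returns int

list, int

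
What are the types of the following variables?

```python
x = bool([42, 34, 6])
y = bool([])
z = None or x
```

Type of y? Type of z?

bool() returns bool; None or <bool> returns the bool

bool, bool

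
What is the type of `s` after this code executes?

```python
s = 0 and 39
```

'and' returns the first falsy value (0, which is int)

int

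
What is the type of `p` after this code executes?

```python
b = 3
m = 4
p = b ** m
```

int ** positive int returns int (3 ** 4 = 81)

int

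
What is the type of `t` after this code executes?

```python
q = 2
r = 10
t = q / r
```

int / int always returns float in Python 3 (2 / 10 = 0.2)

float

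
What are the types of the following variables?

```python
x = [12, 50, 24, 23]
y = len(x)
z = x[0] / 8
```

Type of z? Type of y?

int / int returns float; len() returns int

float, int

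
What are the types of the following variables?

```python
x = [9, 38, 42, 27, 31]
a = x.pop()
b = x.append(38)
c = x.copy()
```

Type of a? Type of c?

list.pop() returns the element (int); list.copy() returns list

int, list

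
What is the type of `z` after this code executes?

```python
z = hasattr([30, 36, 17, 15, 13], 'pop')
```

hasattr() returns bool

bool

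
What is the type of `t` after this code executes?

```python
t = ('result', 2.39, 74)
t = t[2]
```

Index 2 of tuple is 74 which is int

int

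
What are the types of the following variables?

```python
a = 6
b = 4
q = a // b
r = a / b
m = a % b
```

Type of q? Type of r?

int // int returns int; int / int returns float

int, float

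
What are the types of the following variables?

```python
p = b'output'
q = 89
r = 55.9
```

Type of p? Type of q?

p is bytes; q is int

bytes, int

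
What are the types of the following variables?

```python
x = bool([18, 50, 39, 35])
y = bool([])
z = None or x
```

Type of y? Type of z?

bool() returns bool; None or <bool> returns the bool

bool, bool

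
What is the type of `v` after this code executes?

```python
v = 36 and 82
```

'and' returns the last value when all truthy (82, which is int)

int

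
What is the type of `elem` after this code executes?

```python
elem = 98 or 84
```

'or' returns the first truthy value (98, which is int)

int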